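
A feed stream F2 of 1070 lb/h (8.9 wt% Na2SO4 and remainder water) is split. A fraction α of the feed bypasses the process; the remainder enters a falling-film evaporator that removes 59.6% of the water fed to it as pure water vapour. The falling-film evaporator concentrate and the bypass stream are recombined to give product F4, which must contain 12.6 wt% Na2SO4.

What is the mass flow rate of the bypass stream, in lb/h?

All 1070×0.089 = 95.23 lb/h of Na2SO4 reaches F4, so F4 = 95.23/0.126 = 755.79 lb/h and vapour = 314.21 lb/h.
The evaporator receives (1−α)·1070 of feed at 0.911 water and removes 0.596 of that water:
0.596×0.911×(1−α)×1070 = 314.21
(1−α) = 314.21/580.96 = 0.5408;  α = 0.4592.
Bypass flow = 0.4592×1070 = 491.3 lb/h.

491.3 lb/h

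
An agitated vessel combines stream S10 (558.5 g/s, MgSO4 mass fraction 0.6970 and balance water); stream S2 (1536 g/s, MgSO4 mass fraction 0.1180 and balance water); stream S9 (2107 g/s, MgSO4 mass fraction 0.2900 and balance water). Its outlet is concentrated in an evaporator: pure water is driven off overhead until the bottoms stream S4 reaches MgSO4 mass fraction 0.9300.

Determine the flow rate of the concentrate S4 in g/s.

1270 g/s

MgSO4 entering = 558.5×0.697 + 1536×0.118 + 2107×0.290 = 1181.6 g/s.
All MgSO4 reports to S4, so S4 = 1181.6/0.930 = 1270.5 g/s.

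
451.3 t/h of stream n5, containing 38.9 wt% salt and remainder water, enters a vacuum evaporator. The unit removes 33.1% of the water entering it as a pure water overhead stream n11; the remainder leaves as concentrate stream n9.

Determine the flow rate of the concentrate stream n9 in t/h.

water entering = 451.3×0.611 = 275.74 t/h; overhead removed = 0.331×275.74 = 91.271 t/h.
Concentrate = 451.3 − 91.271 = 360.03 t/h.

360 t/h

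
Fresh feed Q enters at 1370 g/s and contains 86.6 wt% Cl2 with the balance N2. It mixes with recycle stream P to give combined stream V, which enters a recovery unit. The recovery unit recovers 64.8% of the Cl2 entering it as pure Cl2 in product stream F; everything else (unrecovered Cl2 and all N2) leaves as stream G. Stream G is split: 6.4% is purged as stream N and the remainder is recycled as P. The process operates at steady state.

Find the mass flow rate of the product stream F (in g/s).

1147 g/s

Cl2 in V: m_A = 1370×0.866 + (1−0.064)·(1−0.648)·m_A, so m_A = 1186.4/0.6705 = 1769.4 g/s.
Product F = 0.648×1769.4 = 1146.6 g/s.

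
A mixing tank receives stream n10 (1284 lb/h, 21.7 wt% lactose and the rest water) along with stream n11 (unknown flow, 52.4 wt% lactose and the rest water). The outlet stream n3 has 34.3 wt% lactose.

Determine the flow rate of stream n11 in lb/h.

Let n11 be the unknown flow. Total out = 1284 + n11.
lactose balance: 278.63 + 0.524·n11 = 0.343·(1284 + n11)
(0.524 − 0.343)·n11 = 0.343×1284 − 278.63 = 161.78
n11 = 161.78 / 0.181 = 893.83 lb/h

893.8 lb/h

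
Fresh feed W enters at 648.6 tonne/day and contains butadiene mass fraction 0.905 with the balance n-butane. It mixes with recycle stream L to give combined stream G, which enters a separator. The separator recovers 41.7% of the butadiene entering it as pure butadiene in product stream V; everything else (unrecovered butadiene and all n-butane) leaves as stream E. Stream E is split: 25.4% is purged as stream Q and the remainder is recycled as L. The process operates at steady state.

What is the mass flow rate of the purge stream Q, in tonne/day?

n-butane enters only via W and leaves only via the purge: 648.6×0.095 = 0.254×(n-butane in E), and the separator passes all n-butane, so n-butane in G = n-butane in E = 242.59 tonne/day.
butadiene in G: m_A = 648.6×0.905 + (1−0.254)·(1−0.417)·m_A, so m_A = 586.98/0.5651 = 1038.8 tonne/day.
E = (1−0.417)×1038.8 + 242.59 = 848.18 tonne/day.
Purge Q = 0.254×848.18 = 215.44 tonne/day.

215.4 tonne/day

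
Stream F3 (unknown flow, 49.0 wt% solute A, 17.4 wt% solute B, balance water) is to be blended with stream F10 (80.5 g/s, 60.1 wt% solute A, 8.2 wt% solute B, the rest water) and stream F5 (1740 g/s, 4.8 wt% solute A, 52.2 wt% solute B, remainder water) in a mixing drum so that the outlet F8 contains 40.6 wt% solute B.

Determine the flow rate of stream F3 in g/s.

757.6 g/s

Let F3 be the unknown flow. Total out = 1820.5 + F3.
solute B balance: 914.88 + 0.174·F3 = 0.406·(1820.5 + F3)
(0.174 − 0.406)·F3 = 0.406×1820.5 − 914.88 = -175.76
F3 = -175.76 / -0.232 = 757.58 g/s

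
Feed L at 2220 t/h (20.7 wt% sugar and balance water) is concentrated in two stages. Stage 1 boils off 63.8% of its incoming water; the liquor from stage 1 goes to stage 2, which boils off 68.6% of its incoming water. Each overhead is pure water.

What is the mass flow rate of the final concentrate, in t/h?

659.6 t/h

water in feed = 2220×0.793 = 1760.5 t/h.
After stage 1: water left = (1−0.638)×1760.5 = 637.29; stream total = 1096.8 t/h.
After stage 2: water left = (1−0.686)×637.29 = 200.11; final concentrate = 659.65 t/h.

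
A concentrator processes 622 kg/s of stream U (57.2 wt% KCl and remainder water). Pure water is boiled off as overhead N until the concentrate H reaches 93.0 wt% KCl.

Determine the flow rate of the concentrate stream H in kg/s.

382.6 kg/s

KCl is conserved: 622×0.572 = 355.78 kg/s all reports to the concentrate.
Concentrate = 355.78/(target fraction) = 382.56 kg/s.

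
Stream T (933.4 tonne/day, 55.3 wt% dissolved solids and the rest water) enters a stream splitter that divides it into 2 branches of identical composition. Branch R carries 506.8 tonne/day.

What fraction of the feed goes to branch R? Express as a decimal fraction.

Fraction to R = 506.8/933.4 = 0.5430.

0.543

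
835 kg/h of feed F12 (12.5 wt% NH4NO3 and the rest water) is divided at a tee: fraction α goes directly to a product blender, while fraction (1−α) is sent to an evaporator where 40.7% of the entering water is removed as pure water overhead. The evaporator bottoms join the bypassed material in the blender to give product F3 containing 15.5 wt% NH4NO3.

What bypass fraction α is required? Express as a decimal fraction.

All 835×0.125 = 104.38 kg/h of NH4NO3 reaches F3, so F3 = 104.38/0.155 = 673.39 kg/h and vapour = 161.61 kg/h.
The evaporator receives (1−α)·835 of feed at 0.875 water and removes 0.407 of that water:
0.407×0.875×(1−α)×835 = 161.61
(1−α) = 161.61/297.36 = 0.5435;  α = 0.4565.

0.457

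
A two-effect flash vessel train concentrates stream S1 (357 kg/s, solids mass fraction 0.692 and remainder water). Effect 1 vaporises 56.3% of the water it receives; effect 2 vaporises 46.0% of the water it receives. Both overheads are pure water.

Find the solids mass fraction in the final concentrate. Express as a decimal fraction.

water in feed = 357×0.308 = 109.96 kg/s.
After stage 1: water left = (1−0.563)×109.96 = 48.051; stream total = 295.09 kg/s.
After stage 2: water left = (1−0.460)×48.051 = 25.947; final concentrate = 272.99 kg/s.
solids fraction = 247.04/272.99 = 0.905.

0.905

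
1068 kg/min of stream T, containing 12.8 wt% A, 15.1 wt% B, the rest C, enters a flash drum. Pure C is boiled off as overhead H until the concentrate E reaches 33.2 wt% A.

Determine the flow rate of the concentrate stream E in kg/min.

411.8 kg/min

A is conserved: 1068×0.128 = 136.7 kg/min all reports to the concentrate.
Concentrate = 136.7/(target fraction) = 411.76 kg/min.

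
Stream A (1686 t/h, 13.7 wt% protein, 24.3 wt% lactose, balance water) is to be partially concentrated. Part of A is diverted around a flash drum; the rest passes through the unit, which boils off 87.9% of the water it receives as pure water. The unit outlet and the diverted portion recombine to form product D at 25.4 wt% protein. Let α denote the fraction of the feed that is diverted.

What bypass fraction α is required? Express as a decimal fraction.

0.155

All 1686×0.137 = 230.98 t/h of protein reaches D, so D = 230.98/0.254 = 909.38 t/h and vapour = 776.62 t/h.
The evaporator receives (1−α)·1686 of feed at 0.620 water and removes 0.879 of that water:
0.879×0.620×(1−α)×1686 = 776.62
(1−α) = 776.62/918.84 = 0.8452;  α = 0.1548.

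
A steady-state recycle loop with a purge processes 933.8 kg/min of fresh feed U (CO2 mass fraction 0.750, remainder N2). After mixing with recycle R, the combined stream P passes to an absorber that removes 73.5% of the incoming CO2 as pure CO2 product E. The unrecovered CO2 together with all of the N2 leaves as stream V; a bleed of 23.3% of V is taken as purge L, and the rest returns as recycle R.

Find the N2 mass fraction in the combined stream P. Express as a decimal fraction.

0.533

N2 enters only via U and leaves only via the purge: 933.8×0.250 = 0.233×(N2 in V), and the absorber passes all N2, so N2 in P = N2 in V = 1001.9 kg/min.
CO2 in P: m_A = 933.8×0.750 + (1−0.233)·(1−0.735)·m_A, so m_A = 700.35/0.7967 = 879.01 kg/min.
P = 879.01 + 1001.9 = 1880.9 kg/min.
N2 fraction in P = 1001.9/1880.9 = 0.533.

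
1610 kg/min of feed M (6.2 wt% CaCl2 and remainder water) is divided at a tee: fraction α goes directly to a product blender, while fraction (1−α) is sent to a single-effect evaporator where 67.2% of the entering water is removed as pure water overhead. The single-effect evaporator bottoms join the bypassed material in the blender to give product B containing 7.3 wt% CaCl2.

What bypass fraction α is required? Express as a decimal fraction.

0.761

All 1610×0.062 = 99.82 kg/min of CaCl2 reaches B, so B = 99.82/0.073 = 1367.4 kg/min and vapour = 242.6 kg/min.
The evaporator receives (1−α)·1610 of feed at 0.938 water and removes 0.672 of that water:
0.672×0.938×(1−α)×1610 = 242.6
(1−α) = 242.6/1014.8 = 0.2391;  α = 0.7609.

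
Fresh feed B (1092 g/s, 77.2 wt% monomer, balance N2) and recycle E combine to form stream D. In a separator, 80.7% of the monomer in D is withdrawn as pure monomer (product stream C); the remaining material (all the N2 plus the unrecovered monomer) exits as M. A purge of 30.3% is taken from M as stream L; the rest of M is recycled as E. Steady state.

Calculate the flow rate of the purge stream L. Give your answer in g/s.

N2 enters only via B and leaves only via the purge: 1092×0.228 = 0.303×(N2 in M), and the separator passes all N2, so N2 in D = N2 in M = 821.7 g/s.
monomer in D: m_A = 1092×0.772 + (1−0.303)·(1−0.807)·m_A, so m_A = 843.02/0.8655 = 974.05 g/s.
M = (1−0.807)×974.05 + 821.7 = 1009.7 g/s.
Purge L = 0.303×1009.7 = 305.94 g/s.

305.9 g/s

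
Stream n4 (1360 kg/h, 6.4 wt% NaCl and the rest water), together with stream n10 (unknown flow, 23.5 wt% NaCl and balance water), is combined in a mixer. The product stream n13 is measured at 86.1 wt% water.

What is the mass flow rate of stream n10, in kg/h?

1063 kg/h

Let n10 be the unknown flow. Total out = 1360 + n10.
water balance: 1273 + 0.765·n10 = 0.861·(1360 + n10)
(0.765 − 0.861)·n10 = 0.861×1360 − 1273 = -102
n10 = -102 / -0.096 = 1062.5 kg/h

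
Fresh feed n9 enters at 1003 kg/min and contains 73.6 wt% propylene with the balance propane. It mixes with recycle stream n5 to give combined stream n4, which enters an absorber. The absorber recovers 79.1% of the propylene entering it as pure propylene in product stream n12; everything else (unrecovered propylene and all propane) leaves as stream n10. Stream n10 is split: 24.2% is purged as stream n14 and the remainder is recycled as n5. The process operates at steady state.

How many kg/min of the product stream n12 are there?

693.8 kg/min

propylene in n4: m_A = 1003×0.736 + (1−0.242)·(1−0.791)·m_A, so m_A = 738.21/0.8416 = 877.17 kg/min.
Product n12 = 0.791×877.17 = 693.84 kg/min.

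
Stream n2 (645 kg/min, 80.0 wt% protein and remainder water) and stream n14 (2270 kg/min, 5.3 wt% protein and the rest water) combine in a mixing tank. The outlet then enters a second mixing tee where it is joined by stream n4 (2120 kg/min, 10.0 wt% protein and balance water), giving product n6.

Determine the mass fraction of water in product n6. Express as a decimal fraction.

0.832

Overall, product flow = 5035 kg/min.
water in = 645×0.200 + 2270×0.947 + 2120×0.900 = 4186.7 kg/min.
water fraction in n6 = 0.832.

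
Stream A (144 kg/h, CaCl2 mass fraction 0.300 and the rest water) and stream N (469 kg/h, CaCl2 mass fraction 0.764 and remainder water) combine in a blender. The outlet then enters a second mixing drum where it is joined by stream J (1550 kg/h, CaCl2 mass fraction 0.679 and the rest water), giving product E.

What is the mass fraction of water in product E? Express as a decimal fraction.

0.328

Overall, product flow = 2163 kg/h.
water in = 144×0.700 + 469×0.236 + 1550×0.321 = 709.03 kg/h.
water fraction in E = 0.328.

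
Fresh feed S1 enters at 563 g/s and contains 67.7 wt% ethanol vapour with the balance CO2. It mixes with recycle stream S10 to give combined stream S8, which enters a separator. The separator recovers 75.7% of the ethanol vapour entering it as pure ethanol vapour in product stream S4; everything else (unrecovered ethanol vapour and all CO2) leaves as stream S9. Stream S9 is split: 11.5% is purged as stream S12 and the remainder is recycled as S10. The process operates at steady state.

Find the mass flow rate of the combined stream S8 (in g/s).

CO2 enters only via S1 and leaves only via the purge: 563×0.323 = 0.115×(CO2 in S9), and the separator passes all CO2, so CO2 in S8 = CO2 in S9 = 1581.3 g/s.
ethanol vapour in S8: m_A = 563×0.677 + (1−0.115)·(1−0.757)·m_A, so m_A = 381.15/0.7849 = 485.58 g/s.
S8 = 485.58 + 1581.3 = 2066.9 g/s.

2067 g/s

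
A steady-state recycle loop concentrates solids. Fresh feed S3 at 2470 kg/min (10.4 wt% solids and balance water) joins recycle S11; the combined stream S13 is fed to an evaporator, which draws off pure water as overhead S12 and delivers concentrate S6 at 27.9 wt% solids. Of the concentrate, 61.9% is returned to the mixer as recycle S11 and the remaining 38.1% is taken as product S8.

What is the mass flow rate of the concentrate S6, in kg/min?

2417 kg/min

Overall solids balance (none leaves overhead): solids in fresh feed = solids in product, i.e. 2470×0.104 = (1−0.619)·S6·0.279.
S6 = 256.88/(0.279×0.381) = 2416.6 kg/min.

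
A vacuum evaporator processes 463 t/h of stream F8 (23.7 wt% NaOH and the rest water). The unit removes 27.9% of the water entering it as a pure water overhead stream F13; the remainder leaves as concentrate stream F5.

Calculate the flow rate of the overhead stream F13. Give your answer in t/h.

water entering = 463×0.763 = 353.27 t/h; overhead removed = 0.279×353.27 = 98.562 t/h.

98.56 t/h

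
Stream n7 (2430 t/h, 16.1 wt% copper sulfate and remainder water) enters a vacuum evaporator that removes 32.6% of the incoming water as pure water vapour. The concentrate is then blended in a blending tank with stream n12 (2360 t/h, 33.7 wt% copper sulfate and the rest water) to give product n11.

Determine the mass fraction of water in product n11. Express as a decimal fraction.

Vapour removed = 0.326×0.839×2430 = 664.64 t/h; concentrate = 1765.4 t/h.
water reaching the mixer = 1374.1 (from concentrate) + 2360×0.663 = 2938.8 t/h.
Product flow = 1765.4 + 2360 = 4125.4 t/h; water fraction = 0.7124.

0.7124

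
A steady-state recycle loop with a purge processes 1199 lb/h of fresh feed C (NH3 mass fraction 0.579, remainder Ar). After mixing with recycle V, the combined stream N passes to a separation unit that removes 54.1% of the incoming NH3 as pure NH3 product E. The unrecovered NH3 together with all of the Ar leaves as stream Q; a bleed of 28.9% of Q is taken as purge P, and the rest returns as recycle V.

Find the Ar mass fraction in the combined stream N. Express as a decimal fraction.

Ar enters only via C and leaves only via the purge: 1199×0.421 = 0.289×(Ar in Q), and the separation unit passes all Ar, so Ar in N = Ar in Q = 1746.6 lb/h.
NH3 in N: m_A = 1199×0.579 + (1−0.289)·(1−0.541)·m_A, so m_A = 694.22/0.6737 = 1030.5 lb/h.
N = 1030.5 + 1746.6 = 2777.2 lb/h.
Ar fraction in N = 1746.6/2777.2 = 0.629.

0.629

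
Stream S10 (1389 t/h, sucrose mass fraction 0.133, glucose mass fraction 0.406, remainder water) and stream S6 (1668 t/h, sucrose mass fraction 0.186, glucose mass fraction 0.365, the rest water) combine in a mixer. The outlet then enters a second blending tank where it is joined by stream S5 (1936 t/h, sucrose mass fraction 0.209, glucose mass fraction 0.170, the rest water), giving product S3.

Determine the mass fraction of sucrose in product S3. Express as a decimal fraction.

Overall, product flow = 4993 t/h.
sucrose in = 1389×0.133 + 1668×0.186 + 1936×0.209 = 899.61 t/h.
sucrose fraction in S3 = 0.180.

0.180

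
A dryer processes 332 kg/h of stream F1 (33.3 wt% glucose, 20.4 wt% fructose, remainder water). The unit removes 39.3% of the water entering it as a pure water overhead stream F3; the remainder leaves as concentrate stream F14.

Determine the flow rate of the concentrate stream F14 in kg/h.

271.6 kg/h

water entering = 332×0.463 = 153.72 kg/h; overhead removed = 0.393×153.72 = 60.41 kg/h.
Concentrate = 332 − 60.41 = 271.59 kg/h.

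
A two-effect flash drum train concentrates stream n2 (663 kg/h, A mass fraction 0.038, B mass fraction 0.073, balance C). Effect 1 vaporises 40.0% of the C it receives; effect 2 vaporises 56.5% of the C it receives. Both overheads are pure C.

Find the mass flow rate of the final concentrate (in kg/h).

227.4 kg/h

C in feed = 663×0.889 = 589.41 kg/h.
After stage 1: C left = (1−0.400)×589.41 = 353.64; stream total = 427.24 kg/h.
After stage 2: C left = (1−0.565)×353.64 = 153.84; final concentrate = 227.43 kg/h.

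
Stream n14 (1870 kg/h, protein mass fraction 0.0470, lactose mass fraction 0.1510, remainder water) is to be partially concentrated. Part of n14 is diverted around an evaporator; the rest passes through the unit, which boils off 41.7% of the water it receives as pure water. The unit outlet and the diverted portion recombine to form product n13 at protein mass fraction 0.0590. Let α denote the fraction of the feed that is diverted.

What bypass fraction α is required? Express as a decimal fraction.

All 1870×0.047 = 87.89 kg/h of protein reaches n13, so n13 = 87.89/0.059 = 1489.7 kg/h and vapour = 380.34 kg/h.
The evaporator receives (1−α)·1870 of feed at 0.802 water and removes 0.417 of that water:
0.417×0.802×(1−α)×1870 = 380.34
(1−α) = 380.34/625.39 = 0.6082;  α = 0.3918.

0.392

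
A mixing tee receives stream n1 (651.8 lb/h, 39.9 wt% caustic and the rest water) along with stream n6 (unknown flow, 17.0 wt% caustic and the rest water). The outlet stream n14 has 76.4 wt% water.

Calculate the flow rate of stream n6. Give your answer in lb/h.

Let n6 be the unknown flow. Total out = 651.8 + n6.
water balance: 391.73 + 0.830·n6 = 0.764·(651.8 + n6)
(0.830 − 0.764)·n6 = 0.764×651.8 − 391.73 = 106.24
n6 = 106.24 / 0.066 = 1609.7 lb/h

1610 lb/h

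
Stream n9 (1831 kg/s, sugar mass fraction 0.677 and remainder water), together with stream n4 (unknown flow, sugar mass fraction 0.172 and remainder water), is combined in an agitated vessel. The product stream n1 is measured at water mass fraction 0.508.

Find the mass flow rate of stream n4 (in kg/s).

Let n4 be the unknown flow. Total out = 1831 + n4.
water balance: 591.41 + 0.828·n4 = 0.508·(1831 + n4)
(0.828 − 0.508)·n4 = 0.508×1831 − 591.41 = 338.74
n4 = 338.74 / 0.320 = 1058.5 kg/s

1059 kg/s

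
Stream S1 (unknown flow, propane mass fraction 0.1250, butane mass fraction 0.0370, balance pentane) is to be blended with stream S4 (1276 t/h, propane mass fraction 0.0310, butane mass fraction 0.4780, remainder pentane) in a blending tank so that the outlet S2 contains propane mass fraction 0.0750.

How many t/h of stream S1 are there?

1123 t/h

Let S1 be the unknown flow. Total out = 1276 + S1.
propane balance: 39.556 + 0.125·S1 = 0.075·(1276 + S1)
(0.125 − 0.075)·S1 = 0.075×1276 − 39.556 = 56.144
S1 = 56.144 / 0.050 = 1122.9 t/h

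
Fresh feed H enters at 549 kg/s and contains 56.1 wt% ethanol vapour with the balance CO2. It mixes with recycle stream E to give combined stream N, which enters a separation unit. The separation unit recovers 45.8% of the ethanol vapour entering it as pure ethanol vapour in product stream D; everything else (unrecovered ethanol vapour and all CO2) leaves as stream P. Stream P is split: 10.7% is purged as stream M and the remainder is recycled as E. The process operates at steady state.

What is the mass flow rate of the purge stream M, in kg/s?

CO2 enters only via H and leaves only via the purge: 549×0.439 = 0.107×(CO2 in P), and the separation unit passes all CO2, so CO2 in N = CO2 in P = 2252.4 kg/s.
ethanol vapour in N: m_A = 549×0.561 + (1−0.107)·(1−0.458)·m_A, so m_A = 307.99/0.5160 = 596.88 kg/s.
P = (1−0.458)×596.88 + 2252.4 = 2576 kg/s.
Purge M = 0.107×2576 = 275.63 kg/s.

275.6 kg/s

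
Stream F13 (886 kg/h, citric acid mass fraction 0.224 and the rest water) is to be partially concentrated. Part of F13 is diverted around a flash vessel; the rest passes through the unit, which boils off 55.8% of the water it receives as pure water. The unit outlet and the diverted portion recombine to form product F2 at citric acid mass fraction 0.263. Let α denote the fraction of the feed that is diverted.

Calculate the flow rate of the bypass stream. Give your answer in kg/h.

582.6 kg/h

All 886×0.224 = 198.46 kg/h of citric acid reaches F2, so F2 = 198.46/0.263 = 754.62 kg/h and vapour = 131.38 kg/h.
The evaporator receives (1−α)·886 of feed at 0.776 water and removes 0.558 of that water:
0.558×0.776×(1−α)×886 = 131.38
(1−α) = 131.38/383.65 = 0.3425;  α = 0.6575.
Bypass flow = 0.6575×886 = 582.58 kg/h.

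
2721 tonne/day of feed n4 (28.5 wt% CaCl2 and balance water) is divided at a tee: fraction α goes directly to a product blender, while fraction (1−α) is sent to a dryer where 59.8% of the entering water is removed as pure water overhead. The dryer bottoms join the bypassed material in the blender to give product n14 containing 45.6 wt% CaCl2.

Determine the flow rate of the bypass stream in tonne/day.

334.5 tonne/day

All 2721×0.285 = 775.48 tonne/day of CaCl2 reaches n14, so n14 = 775.48/0.456 = 1700.6 tonne/day and vapour = 1020.4 tonne/day.
The evaporator receives (1−α)·2721 of feed at 0.715 water and removes 0.598 of that water:
0.598×0.715×(1−α)×2721 = 1020.4
(1−α) = 1020.4/1163.4 = 0.8770;  α = 0.1230.
Bypass flow = 0.1230×2721 = 334.55 tonne/day.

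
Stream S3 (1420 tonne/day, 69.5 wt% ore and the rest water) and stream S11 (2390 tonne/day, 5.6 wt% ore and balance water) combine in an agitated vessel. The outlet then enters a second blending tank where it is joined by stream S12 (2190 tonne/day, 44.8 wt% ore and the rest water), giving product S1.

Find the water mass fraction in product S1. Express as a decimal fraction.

Overall, product flow = 6000 tonne/day.
water in = 1420×0.305 + 2390×0.944 + 2190×0.552 = 3898.1 tonne/day.
water fraction in S1 = 0.6497.

0.6497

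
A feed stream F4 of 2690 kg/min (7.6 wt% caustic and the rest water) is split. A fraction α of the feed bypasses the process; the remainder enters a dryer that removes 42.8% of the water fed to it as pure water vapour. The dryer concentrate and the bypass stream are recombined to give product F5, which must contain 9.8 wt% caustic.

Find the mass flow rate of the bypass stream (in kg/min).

All 2690×0.076 = 204.44 kg/min of caustic reaches F5, so F5 = 204.44/0.098 = 2086.1 kg/min and vapour = 603.88 kg/min.
The evaporator receives (1−α)·2690 of feed at 0.924 water and removes 0.428 of that water:
0.428×0.924×(1−α)×2690 = 603.88
(1−α) = 603.88/1063.8 = 0.5677;  α = 0.4323.
Bypass flow = 0.4323×2690 = 1163 kg/min.

1163 kg/min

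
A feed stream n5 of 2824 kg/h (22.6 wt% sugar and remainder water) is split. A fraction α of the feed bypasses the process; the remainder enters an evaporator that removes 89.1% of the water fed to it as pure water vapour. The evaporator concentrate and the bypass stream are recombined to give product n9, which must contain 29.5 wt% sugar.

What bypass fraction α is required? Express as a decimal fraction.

0.661

All 2824×0.226 = 638.22 kg/h of sugar reaches n9, so n9 = 638.22/0.295 = 2163.5 kg/h and vapour = 660.53 kg/h.
The evaporator receives (1−α)·2824 of feed at 0.774 water and removes 0.891 of that water:
0.891×0.774×(1−α)×2824 = 660.53
(1−α) = 660.53/1947.5 = 0.3392;  α = 0.6608.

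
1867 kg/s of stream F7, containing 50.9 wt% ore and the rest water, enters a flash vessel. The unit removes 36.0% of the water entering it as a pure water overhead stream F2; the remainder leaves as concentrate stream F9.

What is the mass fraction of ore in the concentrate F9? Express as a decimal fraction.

0.618

ore is not removed: 1867×0.509 = 950.3 kg/s of ore enters F9.
water entering = 1867×0.491 = 916.7 kg/s; overhead removed = 0.360×916.7 = 330.01 kg/s.
Concentrate = 1867 − 330.01 = 1537 kg/s.
Mass fraction = 950.3/1537 = 0.618.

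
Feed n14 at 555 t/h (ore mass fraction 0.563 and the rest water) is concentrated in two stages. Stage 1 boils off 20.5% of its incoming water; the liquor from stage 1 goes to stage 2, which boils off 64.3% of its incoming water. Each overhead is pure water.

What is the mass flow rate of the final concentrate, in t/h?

381.3 t/h

water in feed = 555×0.437 = 242.53 t/h.
After stage 1: water left = (1−0.205)×242.53 = 192.82; stream total = 505.28 t/h.
After stage 2: water left = (1−0.643)×192.82 = 68.835; final concentrate = 381.3 t/h.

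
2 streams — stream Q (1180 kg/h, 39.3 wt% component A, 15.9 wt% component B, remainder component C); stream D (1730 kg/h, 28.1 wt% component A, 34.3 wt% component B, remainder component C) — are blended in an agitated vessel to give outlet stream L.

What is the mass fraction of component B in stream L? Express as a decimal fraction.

0.268

Total flow out = 1180 + 1730 = 2910 kg/h.
component B in = 1180×0.159 + 1730×0.343 = 781.01 kg/h.
component B mass fraction in L = 781.01/2910 = 0.268.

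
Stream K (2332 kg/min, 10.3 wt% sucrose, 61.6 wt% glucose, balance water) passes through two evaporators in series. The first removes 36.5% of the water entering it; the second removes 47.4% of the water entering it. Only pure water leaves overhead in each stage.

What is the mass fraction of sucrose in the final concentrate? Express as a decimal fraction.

0.1267

water in feed = 2332×0.281 = 655.29 kg/min.
After stage 1: water left = (1−0.365)×655.29 = 416.11; stream total = 2092.8 kg/min.
After stage 2: water left = (1−0.474)×416.11 = 218.87; final concentrate = 1895.6 kg/min.
sucrose fraction = 240.2/1895.6 = 0.1267.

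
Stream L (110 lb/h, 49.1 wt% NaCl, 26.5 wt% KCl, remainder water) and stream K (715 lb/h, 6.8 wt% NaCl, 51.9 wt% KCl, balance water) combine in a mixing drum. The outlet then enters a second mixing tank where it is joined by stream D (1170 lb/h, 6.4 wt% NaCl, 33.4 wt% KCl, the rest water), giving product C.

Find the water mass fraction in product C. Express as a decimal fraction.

0.515

Overall, product flow = 1995 lb/h.
water in = 110×0.244 + 715×0.413 + 1170×0.602 = 1026.5 lb/h.
water fraction in C = 0.515.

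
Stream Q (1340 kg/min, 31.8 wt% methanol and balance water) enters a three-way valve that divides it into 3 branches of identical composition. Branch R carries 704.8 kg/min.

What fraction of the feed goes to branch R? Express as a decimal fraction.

0.526

Fraction to R = 704.8/1340 = 0.5260.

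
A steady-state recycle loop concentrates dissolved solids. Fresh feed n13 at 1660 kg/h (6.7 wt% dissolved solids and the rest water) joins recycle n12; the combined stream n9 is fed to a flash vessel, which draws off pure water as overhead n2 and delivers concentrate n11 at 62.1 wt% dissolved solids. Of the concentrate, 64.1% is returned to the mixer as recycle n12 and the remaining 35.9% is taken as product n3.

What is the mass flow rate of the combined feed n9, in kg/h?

1980 kg/h

Overall dissolved solids balance (none leaves overhead): dissolved solids in fresh feed = dissolved solids in product, i.e. 1660×0.067 = (1−0.641)·n11·0.621.
n11 = 111.22/(0.621×0.359) = 498.88 kg/h.
Recycle n12 = 0.641×498.88 = 319.78 kg/h.
Combined feed n9 = 1660 + 319.78 = 1979.8 kg/h.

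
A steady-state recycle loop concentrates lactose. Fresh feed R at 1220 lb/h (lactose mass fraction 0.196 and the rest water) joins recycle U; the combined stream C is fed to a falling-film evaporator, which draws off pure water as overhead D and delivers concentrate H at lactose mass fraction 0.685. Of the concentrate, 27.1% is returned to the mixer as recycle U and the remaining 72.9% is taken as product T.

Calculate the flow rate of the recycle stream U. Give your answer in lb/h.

129.8 lb/h

Overall lactose balance (none leaves overhead): lactose in fresh feed = lactose in product, i.e. 1220×0.196 = (1−0.271)·H·0.685.
H = 239.12/(0.685×0.729) = 478.85 lb/h.
Recycle U = 0.271×478.85 = 129.77 lb/h.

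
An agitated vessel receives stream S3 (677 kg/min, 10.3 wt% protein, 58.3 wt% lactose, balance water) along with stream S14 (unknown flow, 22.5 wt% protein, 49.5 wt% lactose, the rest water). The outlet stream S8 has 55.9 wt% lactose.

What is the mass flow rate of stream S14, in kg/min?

253.9 kg/min

Let S14 be the unknown flow. Total out = 677 + S14.
lactose balance: 394.69 + 0.495·S14 = 0.559·(677 + S14)
(0.495 − 0.559)·S14 = 0.559×677 − 394.69 = -16.248
S14 = -16.248 / -0.064 = 253.87 kg/min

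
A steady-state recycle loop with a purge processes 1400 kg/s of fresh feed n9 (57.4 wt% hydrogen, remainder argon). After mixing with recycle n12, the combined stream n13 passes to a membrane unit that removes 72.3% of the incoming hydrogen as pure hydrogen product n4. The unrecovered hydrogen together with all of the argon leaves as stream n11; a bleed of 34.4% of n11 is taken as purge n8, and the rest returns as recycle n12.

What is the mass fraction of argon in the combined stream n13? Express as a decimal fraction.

argon enters only via n9 and leaves only via the purge: 1400×0.426 = 0.344×(argon in n11), and the membrane unit passes all argon, so argon in n13 = argon in n11 = 1733.7 kg/s.
hydrogen in n13: m_A = 1400×0.574 + (1−0.344)·(1−0.723)·m_A, so m_A = 803.6/0.8183 = 982.05 kg/s.
n13 = 982.05 + 1733.7 = 2715.8 kg/s.
argon fraction in n13 = 1733.7/2715.8 = 0.6384.

0.6384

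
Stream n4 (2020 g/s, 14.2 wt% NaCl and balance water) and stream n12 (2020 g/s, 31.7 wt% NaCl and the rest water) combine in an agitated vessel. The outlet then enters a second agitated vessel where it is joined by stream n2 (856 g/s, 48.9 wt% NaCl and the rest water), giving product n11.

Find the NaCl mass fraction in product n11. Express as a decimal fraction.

Overall, product flow = 4896 g/s.
NaCl in = 2020×0.142 + 2020×0.317 + 856×0.489 = 1345.8 g/s.
NaCl fraction in n11 = 0.275.

0.275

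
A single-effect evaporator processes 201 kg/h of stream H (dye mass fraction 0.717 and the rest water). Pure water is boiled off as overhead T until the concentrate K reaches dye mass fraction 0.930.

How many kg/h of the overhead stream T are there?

dye is conserved: 201×0.717 = 144.12 kg/h all reports to the concentrate.
Concentrate = 144.12/(target fraction) = 154.96 kg/h.
Overhead = 201 − 154.96 = 46.035 kg/h.

46.04 kg/h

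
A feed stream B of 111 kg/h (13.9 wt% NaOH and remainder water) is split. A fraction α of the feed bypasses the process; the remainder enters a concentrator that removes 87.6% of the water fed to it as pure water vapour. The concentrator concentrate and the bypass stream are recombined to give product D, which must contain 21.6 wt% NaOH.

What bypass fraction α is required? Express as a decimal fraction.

0.527

All 111×0.139 = 15.429 kg/h of NaOH reaches D, so D = 15.429/0.216 = 71.431 kg/h and vapour = 39.569 kg/h.
The evaporator receives (1−α)·111 of feed at 0.861 water and removes 0.876 of that water:
0.876×0.861×(1−α)×111 = 39.569
(1−α) = 39.569/83.72 = 0.4726;  α = 0.5274.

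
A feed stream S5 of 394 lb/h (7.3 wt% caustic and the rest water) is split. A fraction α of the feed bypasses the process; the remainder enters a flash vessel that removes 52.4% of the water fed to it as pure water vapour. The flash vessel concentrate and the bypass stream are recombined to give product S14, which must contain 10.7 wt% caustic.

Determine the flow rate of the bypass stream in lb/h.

All 394×0.073 = 28.762 lb/h of caustic reaches S14, so S14 = 28.762/0.107 = 268.8 lb/h and vapour = 125.2 lb/h.
The evaporator receives (1−α)·394 of feed at 0.927 water and removes 0.524 of that water:
0.524×0.927×(1−α)×394 = 125.2
(1−α) = 125.2/191.38 = 0.6542;  α = 0.3458.
Bypass flow = 0.3458×394 = 136.26 lb/h.

136.3 lb/h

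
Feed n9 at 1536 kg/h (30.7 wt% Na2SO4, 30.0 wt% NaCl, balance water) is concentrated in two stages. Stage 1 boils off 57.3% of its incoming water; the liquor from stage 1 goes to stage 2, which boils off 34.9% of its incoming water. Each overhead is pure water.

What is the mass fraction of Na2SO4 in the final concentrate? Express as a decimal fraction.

water in feed = 1536×0.393 = 603.65 kg/h.
After stage 1: water left = (1−0.573)×603.65 = 257.76; stream total = 1190.1 kg/h.
After stage 2: water left = (1−0.349)×257.76 = 167.8; final concentrate = 1100.2 kg/h.
Na2SO4 fraction = 471.55/1100.2 = 0.4286.

0.4286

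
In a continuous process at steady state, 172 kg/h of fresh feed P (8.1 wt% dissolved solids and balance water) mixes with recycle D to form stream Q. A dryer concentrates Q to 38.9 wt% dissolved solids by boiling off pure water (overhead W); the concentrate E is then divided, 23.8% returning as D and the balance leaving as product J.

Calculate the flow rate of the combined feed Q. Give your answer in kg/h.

183.2 kg/h

Overall dissolved solids balance (none leaves overhead): dissolved solids in fresh feed = dissolved solids in product, i.e. 172×0.081 = (1−0.238)·E·0.389.
E = 13.932/(0.389×0.762) = 47.001 kg/h.
Recycle D = 0.238×47.001 = 11.186 kg/h.
Combined feed Q = 172 + 11.186 = 183.19 kg/h.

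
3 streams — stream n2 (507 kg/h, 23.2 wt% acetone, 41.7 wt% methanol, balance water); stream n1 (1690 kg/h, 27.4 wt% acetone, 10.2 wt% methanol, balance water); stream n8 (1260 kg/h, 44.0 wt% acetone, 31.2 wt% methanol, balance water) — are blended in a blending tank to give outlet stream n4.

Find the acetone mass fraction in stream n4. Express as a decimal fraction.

0.328

Total flow out = 507 + 1690 + 1260 = 3457 kg/h.
acetone in = 507×0.232 + 1690×0.274 + 1260×0.440 = 1135.1 kg/h.
acetone mass fraction in n4 = 1135.1/3457 = 0.328.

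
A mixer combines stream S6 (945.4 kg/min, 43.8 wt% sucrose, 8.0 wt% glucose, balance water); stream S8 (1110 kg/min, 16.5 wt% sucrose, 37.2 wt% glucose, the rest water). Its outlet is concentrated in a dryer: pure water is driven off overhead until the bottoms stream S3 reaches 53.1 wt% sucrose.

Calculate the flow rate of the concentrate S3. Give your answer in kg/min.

sucrose entering = 945.4×0.438 + 1110×0.165 = 597.24 kg/min.
All sucrose reports to S3, so S3 = 597.24/0.531 = 1124.7 kg/min.

1125 kg/min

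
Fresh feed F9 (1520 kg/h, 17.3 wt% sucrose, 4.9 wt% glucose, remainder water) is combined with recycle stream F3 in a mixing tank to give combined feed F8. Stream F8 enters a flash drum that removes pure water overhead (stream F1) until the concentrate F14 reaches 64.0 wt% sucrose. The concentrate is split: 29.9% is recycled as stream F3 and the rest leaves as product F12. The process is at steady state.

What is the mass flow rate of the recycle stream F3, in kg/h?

Overall sucrose balance (none leaves overhead): sucrose in fresh feed = sucrose in product, i.e. 1520×0.173 = (1−0.299)·F14·0.640.
F14 = 262.96/(0.640×0.701) = 586.13 kg/h.
Recycle F3 = 0.299×586.13 = 175.25 kg/h.

175.3 kg/h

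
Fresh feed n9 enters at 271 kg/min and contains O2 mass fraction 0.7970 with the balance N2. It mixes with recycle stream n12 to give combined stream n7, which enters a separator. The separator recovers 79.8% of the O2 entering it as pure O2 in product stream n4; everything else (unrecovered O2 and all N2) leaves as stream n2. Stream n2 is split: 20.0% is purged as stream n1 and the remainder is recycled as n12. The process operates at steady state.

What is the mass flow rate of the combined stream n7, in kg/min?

532.7 kg/min

N2 enters only via n9 and leaves only via the purge: 271×0.203 = 0.200×(N2 in n2), and the separator passes all N2, so N2 in n7 = N2 in n2 = 275.06 kg/min.
O2 in n7: m_A = 271×0.797 + (1−0.200)·(1−0.798)·m_A, so m_A = 215.99/0.8384 = 257.62 kg/min.
n7 = 257.62 + 275.06 = 532.68 kg/min.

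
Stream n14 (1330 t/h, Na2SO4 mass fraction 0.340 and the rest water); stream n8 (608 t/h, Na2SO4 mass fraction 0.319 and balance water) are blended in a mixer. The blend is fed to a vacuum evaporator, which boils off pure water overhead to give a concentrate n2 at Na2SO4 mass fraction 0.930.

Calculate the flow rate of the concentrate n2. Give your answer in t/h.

Na2SO4 entering = 1330×0.340 + 608×0.319 = 646.15 t/h.
All Na2SO4 reports to n2, so n2 = 646.15/0.930 = 694.79 t/h.

694.8 t/h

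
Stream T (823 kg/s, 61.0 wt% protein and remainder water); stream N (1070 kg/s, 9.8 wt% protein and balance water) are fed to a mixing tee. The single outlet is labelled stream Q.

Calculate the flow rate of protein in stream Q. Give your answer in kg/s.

protein out = protein in = 823×0.610 + 1070×0.098 = 606.89 kg/s.

606.9 kg/s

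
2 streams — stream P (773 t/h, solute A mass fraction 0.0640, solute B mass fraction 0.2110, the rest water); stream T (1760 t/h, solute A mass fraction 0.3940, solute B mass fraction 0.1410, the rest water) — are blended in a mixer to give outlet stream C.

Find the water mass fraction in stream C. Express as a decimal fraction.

Total flow out = 773 + 1760 = 2533 t/h.
water in = 773×0.725 + 1760×0.465 = 1378.8 t/h.
water mass fraction in C = 1378.8/2533 = 0.5443.

0.5443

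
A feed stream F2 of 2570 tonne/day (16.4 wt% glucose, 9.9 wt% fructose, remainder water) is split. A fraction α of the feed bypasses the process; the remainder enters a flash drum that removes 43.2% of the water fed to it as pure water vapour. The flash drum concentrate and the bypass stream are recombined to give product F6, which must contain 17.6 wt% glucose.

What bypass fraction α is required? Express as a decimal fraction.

0.786

All 2570×0.164 = 421.48 tonne/day of glucose reaches F6, so F6 = 421.48/0.176 = 2394.8 tonne/day and vapour = 175.23 tonne/day.
The evaporator receives (1−α)·2570 of feed at 0.737 water and removes 0.432 of that water:
0.432×0.737×(1−α)×2570 = 175.23
(1−α) = 175.23/818.25 = 0.2141;  α = 0.7859.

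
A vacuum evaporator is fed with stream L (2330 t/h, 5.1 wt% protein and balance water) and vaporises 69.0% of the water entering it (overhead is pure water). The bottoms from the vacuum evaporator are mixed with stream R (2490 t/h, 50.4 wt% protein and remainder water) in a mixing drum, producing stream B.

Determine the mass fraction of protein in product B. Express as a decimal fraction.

Vapour removed = 0.690×0.949×2330 = 1525.7 t/h; concentrate = 804.29 t/h.
protein reaching the mixer = 118.83 (from concentrate) + 2490×0.504 = 1373.8 t/h.
Product flow = 804.29 + 2490 = 3294.3 t/h; protein fraction = 0.417.

0.417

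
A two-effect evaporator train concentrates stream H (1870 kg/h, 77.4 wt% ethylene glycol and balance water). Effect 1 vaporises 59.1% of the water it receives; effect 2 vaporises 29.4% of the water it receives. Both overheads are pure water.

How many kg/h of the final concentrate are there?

1569 kg/h

water in feed = 1870×0.226 = 422.62 kg/h.
After stage 1: water left = (1−0.591)×422.62 = 172.85; stream total = 1620.2 kg/h.
After stage 2: water left = (1−0.294)×172.85 = 122.03; final concentrate = 1569.4 kg/h.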